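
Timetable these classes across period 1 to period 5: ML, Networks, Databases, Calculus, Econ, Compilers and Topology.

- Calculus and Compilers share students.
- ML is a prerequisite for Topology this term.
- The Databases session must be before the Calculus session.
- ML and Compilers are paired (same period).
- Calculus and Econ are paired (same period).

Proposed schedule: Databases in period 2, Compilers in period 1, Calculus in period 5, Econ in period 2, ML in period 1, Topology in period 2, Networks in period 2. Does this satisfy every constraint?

ML is a prerequisite for Topology this term — holds.
The Databases session must be before the Calculus session — holds.
Calculus and Econ are paired (same period) — violated.
Calculus and Compilers share students — holds.
ML and Compilers are paired (same period) — holds.

No. Calculus and Econ are paired (same period) is not satisfied.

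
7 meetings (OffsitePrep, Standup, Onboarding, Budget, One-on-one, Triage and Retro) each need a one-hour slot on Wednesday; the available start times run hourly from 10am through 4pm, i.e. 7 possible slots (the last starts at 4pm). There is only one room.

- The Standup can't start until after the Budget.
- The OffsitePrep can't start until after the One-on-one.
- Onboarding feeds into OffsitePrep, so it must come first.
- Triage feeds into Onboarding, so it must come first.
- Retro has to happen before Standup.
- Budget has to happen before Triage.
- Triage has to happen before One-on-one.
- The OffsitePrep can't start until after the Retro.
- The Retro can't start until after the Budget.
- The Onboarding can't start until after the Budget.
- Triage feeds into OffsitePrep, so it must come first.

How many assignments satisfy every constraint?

28

Splitting on OffsitePrep: it can be 3pm (8), 4pm (20). Listing each branch's schedules as (Standup, Onboarding, Budget, One-on-one, Triage, Retro):
OffsitePrep=3pm: (4pm,12pm,10am,1pm,11am,2pm) (4pm,12pm,10am,2pm,11am,1pm) (4pm,1pm,10am,12pm,11am,2pm) (4pm,1pm,10am,2pm,11am,12pm) (4pm,1pm,10am,2pm,12pm,11am) (4pm,2pm,10am,12pm,11am,1pm) (4pm,2pm,10am,1pm,11am,12pm) (4pm,2pm,10am,1pm,12pm,11am) — 8.
OffsitePrep=4pm: (12pm,2pm,10am,3pm,1pm,11am) (12pm,3pm,10am,2pm,1pm,11am) (1pm,2pm,10am,3pm,11am,12pm) (1pm,2pm,10am,3pm,12pm,11am) (1pm,3pm,10am,2pm,11am,12pm) (1pm,3pm,10am,2pm,12pm,11am) (2pm,12pm,10am,3pm,11am,1pm) (2pm,1pm,10am,3pm,11am,12pm) (2pm,1pm,10am,3pm,12pm,11am) (2pm,3pm,10am,12pm,11am,1pm) (2pm,3pm,10am,1pm,11am,12pm) (2pm,3pm,10am,1pm,12pm,11am) (3pm,12pm,10am,1pm,11am,2pm) (3pm,12pm,10am,2pm,11am,1pm) (3pm,1pm,10am,12pm,11am,2pm) (3pm,1pm,10am,2pm,11am,12pm) (3pm,1pm,10am,2pm,12pm,11am) (3pm,2pm,10am,12pm,11am,1pm) (3pm,2pm,10am,1pm,11am,12pm) (3pm,2pm,10am,1pm,12pm,11am) — 20.
Summing: 8 + 20 = 28.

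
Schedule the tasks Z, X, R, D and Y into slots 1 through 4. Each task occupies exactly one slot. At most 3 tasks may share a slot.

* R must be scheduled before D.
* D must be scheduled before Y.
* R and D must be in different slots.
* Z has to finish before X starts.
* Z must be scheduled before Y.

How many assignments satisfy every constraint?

Splitting on Z: it can be 1 (12), 2 (8), 3 (3). Listing each branch's schedules as (X, R, D, Y):
Z=1: (2,1,2,3) (2,1,2,4) (2,1,3,4) (2,2,3,4) (3,1,2,3) (3,1,2,4) (3,1,3,4) (3,2,3,4) (4,1,2,3) (4,1,2,4) (4,1,3,4) (4,2,3,4) — 12.
Z=2: (3,1,2,3) (3,1,2,4) (3,1,3,4) (3,2,3,4) (4,1,2,3) (4,1,2,4) (4,1,3,4) (4,2,3,4) — 8.
Z=3: (4,1,2,4) (4,1,3,4) (4,2,3,4) — 3.
Summing: 12 + 8 + 3 = 23.

23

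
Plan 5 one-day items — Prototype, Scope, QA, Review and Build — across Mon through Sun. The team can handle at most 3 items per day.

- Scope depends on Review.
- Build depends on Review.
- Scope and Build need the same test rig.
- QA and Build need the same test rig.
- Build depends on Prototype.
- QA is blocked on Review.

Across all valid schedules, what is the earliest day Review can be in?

Downstream work caps Review at Sat.
Review at Mon is achievable: Review -> Mon; Prototype -> Mon; QA -> Wed; Build -> Tue; Scope -> Wed.

Mon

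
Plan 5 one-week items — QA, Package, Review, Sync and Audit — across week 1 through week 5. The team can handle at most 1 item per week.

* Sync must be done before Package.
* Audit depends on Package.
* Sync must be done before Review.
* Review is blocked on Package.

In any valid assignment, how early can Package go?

Precedence pushes Package to at least week 2; downstream work caps Package at week 4.
Package at week 2 is achievable: QA -> week 5; Audit -> week 4; Package -> week 2; Sync -> week 1; Review -> week 3.

week 2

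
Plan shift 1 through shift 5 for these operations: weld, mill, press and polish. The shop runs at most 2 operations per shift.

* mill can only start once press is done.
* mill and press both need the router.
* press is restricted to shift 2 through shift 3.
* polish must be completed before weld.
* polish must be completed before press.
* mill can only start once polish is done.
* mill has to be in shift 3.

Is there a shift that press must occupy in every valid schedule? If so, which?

shift 2

press's window is shift 2–shift 3.
mill is fixed at shift 3, and press can't share a shift with mill.
So press must be shift 2.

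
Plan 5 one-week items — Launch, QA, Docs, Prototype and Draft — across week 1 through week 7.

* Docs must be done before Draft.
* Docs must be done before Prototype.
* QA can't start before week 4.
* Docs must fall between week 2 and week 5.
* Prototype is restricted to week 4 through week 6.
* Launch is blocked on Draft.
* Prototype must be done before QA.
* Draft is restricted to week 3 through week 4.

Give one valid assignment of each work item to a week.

Launch in week 4, Draft in week 3, QA in week 5, Docs in week 2, Prototype in week 4

Checking: Docs(week 2) before Prototype(week 4); Draft(week 3) before Launch(week 4); Prototype(week 4) before QA(week 5); Docs(week 2) before Draft(week 3); Draft=week 3 in [week 3,week 4]; QA=week 5 in [week 4,week 7]; Docs=week 2 in [week 2,week 5]; Prototype=week 4 in [week 4,week 6].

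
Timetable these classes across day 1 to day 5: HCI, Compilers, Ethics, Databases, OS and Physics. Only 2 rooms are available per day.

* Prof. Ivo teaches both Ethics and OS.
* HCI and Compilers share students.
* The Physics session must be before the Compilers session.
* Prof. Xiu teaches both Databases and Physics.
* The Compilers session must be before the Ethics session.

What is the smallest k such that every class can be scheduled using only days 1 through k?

3

The precedence chain requires at least 3 distinct days.
With at most 2 per day and 6 classes, at least 3 days are needed.
3 works (last occupied day: day 3): for example Databases=day 3, Ethics=day 3, Compilers=day 2, OS=day 2, Physics=day 1, HCI=day 1.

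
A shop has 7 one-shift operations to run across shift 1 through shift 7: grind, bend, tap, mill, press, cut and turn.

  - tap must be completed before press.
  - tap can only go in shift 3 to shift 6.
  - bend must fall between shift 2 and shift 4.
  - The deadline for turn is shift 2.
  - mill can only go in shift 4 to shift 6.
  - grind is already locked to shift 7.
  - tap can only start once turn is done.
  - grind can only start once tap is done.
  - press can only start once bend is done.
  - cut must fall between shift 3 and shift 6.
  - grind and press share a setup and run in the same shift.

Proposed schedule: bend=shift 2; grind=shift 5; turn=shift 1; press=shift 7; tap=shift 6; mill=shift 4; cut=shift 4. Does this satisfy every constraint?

cut must fall between shift 3 and shift 6 — holds.
grind and press share a setup and run in the same shift — violated.
tap can only start once turn is done — holds.
grind is already locked to shift 7 — violated.
tap can only go in shift 3 to shift 6 — holds.
tap must be completed before press — holds.
bend must fall between shift 2 and shift 4 — holds.
The deadline for turn is shift 2 — holds.
press can only start once bend is done — holds.
mill can only go in shift 4 to shift 6 — holds.
grind can only start once tap is done — violated.

No — it violates: grind is already locked to shift 7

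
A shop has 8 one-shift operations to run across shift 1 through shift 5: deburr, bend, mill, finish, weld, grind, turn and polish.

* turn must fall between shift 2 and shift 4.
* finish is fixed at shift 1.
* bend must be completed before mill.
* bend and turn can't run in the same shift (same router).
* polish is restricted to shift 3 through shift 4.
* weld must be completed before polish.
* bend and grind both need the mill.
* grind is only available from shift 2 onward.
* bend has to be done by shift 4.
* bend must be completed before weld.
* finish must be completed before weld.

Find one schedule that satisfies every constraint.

mill in shift 2; turn in shift 2; polish in shift 3; finish in shift 1; grind in shift 2; bend in shift 1; weld in shift 2; deburr in shift 1

Checking: finish(shift 1) before weld(shift 2); bend(shift 1) before mill(shift 2); bend(shift 1) before weld(shift 2); weld(shift 2) before polish(shift 3); bend(shift 1) != turn(shift 2); bend(shift 1) != grind(shift 2); turn=shift 2 in [shift 2,shift 4]; polish=shift 3 in [shift 3,shift 4]; bend=shift 1 in [shift 1,shift 4]; finish=shift 1 in [shift 1,shift 1]; grind=shift 2 in [shift 2,shift 5].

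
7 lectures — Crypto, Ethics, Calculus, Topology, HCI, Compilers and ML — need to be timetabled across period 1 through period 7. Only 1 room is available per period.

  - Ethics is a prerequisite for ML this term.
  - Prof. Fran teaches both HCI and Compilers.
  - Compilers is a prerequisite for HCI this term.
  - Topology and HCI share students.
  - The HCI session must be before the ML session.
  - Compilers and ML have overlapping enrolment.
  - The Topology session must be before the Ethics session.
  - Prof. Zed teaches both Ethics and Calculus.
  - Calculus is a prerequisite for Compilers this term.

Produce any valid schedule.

ML in period 6; Topology in period 1; HCI in period 5; Ethics in period 2; Calculus in period 3; Compilers in period 4; Crypto in period 7

Checking: Compilers(period 4) before HCI(period 5); Calculus(period 3) before Compilers(period 4); HCI(period 5) before ML(period 6); Ethics(period 2) before ML(period 6); Topology(period 1) before Ethics(period 2); Ethics(period 2) != Calculus(period 3); Topology(period 1) != HCI(period 5); HCI(period 5) != Compilers(period 4); Compilers(period 4) != ML(period 6); max 1 per period (cap 1).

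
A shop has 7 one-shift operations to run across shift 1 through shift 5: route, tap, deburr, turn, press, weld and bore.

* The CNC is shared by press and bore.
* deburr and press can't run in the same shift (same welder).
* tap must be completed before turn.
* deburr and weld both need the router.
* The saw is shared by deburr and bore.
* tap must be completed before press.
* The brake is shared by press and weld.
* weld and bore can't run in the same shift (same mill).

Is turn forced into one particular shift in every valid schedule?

No

turn can be shift 2 (e.g. tap=shift 1; weld=shift 3; bore=shift 4; deburr=shift 1; turn=shift 2; route=shift 1; press=shift 2) or shift 3 (e.g. weld=shift 3; press=shift 2; tap=shift 1; route=shift 1; turn=shift 3; bore=shift 4; deburr=shift 1).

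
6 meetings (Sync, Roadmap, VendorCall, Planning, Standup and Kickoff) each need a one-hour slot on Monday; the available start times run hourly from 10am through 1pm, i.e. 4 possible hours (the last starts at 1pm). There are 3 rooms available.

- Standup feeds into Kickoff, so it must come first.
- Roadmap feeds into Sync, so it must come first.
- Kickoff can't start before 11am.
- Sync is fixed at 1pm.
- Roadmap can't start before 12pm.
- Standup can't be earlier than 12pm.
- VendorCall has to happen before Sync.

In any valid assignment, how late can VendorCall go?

Downstream work caps VendorCall at 12pm.
VendorCall at 12pm is achievable: Sync -> 1pm; Planning -> 10am; Kickoff -> 1pm; Standup -> 12pm; VendorCall -> 12pm; Roadmap -> 12pm.

12pm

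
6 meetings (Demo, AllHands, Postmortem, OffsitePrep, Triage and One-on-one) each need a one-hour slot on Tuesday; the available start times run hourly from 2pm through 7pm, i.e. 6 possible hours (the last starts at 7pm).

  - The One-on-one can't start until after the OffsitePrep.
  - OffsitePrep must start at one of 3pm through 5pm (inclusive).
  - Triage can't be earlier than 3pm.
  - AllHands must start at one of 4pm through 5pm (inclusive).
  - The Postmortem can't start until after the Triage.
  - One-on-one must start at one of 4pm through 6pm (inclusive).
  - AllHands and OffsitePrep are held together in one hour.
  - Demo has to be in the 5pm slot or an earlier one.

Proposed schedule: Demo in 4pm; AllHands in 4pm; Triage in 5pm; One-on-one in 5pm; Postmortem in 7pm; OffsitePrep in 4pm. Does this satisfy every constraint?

The One-on-one can't start until after the OffsitePrep — holds.
AllHands must start at one of 4pm through 5pm (inclusive) — holds.
The Postmortem can't start until after the Triage — holds.
OffsitePrep must start at one of 3pm through 5pm (inclusive) — holds.
Demo has to be in the 5pm slot or an earlier one — holds.
Triage can't be earlier than 3pm — holds.
One-on-one must start at one of 4pm through 6pm (inclusive) — holds.
AllHands and OffsitePrep are held together in one hour — holds.

Yes, all constraints hold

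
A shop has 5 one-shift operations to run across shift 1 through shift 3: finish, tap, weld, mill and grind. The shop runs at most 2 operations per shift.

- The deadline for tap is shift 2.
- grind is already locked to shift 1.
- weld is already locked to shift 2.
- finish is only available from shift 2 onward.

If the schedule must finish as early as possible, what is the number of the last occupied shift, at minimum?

With at most 2 per shift and 5 operations, at least 3 shifts are needed.
finish can't be placed before shift 2, so the schedule must run through at least shift 2.
3 works (last occupied shift: shift 3): for example mill -> shift 3; grind -> shift 1; weld -> shift 2; tap -> shift 1; finish -> shift 2.

3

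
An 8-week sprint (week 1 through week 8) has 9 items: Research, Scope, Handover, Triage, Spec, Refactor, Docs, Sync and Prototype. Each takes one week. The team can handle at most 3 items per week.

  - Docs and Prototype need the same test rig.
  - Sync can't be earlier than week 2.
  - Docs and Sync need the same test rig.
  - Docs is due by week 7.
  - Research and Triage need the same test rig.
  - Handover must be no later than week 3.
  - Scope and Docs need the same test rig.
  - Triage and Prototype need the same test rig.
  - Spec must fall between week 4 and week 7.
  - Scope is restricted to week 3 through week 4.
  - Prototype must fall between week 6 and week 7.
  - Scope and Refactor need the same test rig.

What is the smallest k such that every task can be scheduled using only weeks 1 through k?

6 weeks

With at most 3 per week and 9 tasks, at least 3 weeks are needed.
Prototype can't be placed before week 6, so the schedule must run through at least week 6.
6 works (last occupied week: week 6): for example Handover in week 1; Docs in week 4; Triage in week 2; Scope in week 3; Refactor in week 1; Prototype in week 6; Spec in week 4; Sync in week 2; Research in week 1.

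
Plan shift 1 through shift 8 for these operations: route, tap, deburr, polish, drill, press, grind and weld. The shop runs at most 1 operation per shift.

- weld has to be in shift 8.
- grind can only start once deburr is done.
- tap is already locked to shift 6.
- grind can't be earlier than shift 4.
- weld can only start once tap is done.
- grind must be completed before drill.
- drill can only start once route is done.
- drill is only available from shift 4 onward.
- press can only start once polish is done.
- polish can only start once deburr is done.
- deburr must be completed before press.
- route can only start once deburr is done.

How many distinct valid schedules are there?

8

Splitting on route: it can be shift 2 (3), shift 3 (3), shift 4 (1), shift 5 (1). Listing each branch's schedules as (tap, deburr, polish, drill, press, grind, weld) by shift number:
route=shift 2: (6,1,3,5,7,4,8) (6,1,3,7,4,5,8) (6,1,3,7,5,4,8) — 3.
route=shift 3: (6,1,2,5,7,4,8) (6,1,2,7,4,5,8) (6,1,2,7,5,4,8) — 3.
route=shift 4: (6,1,2,7,3,5,8) — 1.
route=shift 5: (6,1,2,7,3,4,8) — 1.
Summing: 3 + 3 + 1 + 1 = 8.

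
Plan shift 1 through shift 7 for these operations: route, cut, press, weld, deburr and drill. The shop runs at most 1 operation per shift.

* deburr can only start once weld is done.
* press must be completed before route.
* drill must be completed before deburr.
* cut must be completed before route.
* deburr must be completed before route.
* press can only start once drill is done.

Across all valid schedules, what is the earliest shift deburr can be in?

Precedence pushes deburr to at least shift 2; downstream work caps deburr at shift 6.
deburr at shift 3 is achievable: press=shift 4; weld=shift 2; drill=shift 1; route=shift 6; cut=shift 5; deburr=shift 3.
Nothing earlier works — the capacity limit rule out every shift before shift 3.

shift 3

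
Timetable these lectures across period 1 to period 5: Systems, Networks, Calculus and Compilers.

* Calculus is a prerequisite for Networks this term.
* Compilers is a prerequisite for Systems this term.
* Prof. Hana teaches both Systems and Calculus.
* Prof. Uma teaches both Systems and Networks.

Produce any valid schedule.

Calculus in period 1; Compilers in period 1; Networks in period 3; Systems in period 2

Checking: Compilers(period 1) before Systems(period 2); Calculus(period 1) before Networks(period 3); Systems(period 2) != Networks(period 3); Systems(period 2) != Calculus(period 1).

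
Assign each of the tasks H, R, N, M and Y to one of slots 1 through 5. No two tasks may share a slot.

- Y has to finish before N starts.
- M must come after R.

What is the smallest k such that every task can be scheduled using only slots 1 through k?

5 slots

The precedence chain requires at least 2 distinct slots.
With at most 1 per slot and 5 tasks, at least 5 slots are needed.
5 works (last occupied slot: 5): for example R=1; H=5; N=3; M=4; Y=2.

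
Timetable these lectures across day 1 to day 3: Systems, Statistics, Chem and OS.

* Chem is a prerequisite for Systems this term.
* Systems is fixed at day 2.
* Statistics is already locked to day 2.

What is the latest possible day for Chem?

day 1

Downstream work caps Chem at day 1.
Chem at day 1 is achievable: OS -> day 1; Statistics -> day 2; Chem -> day 1; Systems -> day 2.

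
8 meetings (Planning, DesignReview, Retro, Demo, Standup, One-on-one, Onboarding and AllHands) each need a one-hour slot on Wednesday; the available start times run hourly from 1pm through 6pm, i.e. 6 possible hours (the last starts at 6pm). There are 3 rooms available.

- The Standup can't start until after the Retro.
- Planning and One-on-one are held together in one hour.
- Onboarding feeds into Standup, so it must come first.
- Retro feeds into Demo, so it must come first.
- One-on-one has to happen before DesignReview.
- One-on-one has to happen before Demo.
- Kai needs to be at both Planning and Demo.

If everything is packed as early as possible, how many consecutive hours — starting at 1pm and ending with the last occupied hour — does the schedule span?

The precedence chain requires at least 2 distinct hours.
With at most 3 per hour and 8 meetings, at least 3 hours are needed.
3 works (last occupied hour: 3pm): for example AllHands in 3pm, One-on-one in 1pm, DesignReview in 2pm, Onboarding in 2pm, Retro in 1pm, Planning in 1pm, Demo in 2pm, Standup in 3pm.

3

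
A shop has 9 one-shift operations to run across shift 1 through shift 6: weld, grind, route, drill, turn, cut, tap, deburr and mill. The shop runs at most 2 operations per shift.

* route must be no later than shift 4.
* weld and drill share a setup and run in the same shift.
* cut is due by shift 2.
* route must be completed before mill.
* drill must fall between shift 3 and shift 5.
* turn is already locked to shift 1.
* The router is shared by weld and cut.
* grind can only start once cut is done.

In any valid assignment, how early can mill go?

shift 2

Precedence pushes mill to at least shift 2.
mill at shift 2 is achievable: tap=shift 4, route=shift 1, drill=shift 3, deburr=shift 5, grind=shift 4, turn=shift 1, mill=shift 2, weld=shift 3, cut=shift 2.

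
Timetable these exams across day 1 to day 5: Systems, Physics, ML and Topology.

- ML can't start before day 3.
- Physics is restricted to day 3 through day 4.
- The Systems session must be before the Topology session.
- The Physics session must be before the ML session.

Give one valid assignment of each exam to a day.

Physics -> day 3, Topology -> day 2, Systems -> day 1, ML -> day 4

Checking: Systems(day 1) before Topology(day 2); Physics(day 3) before ML(day 4); Physics=day 3 in [day 3,day 4]; ML=day 4 in [day 3,day 5].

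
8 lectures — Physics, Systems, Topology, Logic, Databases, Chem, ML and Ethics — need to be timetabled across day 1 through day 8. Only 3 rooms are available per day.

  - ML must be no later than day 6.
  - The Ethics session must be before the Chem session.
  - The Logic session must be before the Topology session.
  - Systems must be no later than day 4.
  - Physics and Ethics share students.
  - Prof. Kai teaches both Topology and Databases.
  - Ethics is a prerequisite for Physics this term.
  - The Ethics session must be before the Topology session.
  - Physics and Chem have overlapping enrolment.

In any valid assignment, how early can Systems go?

Systems's own window allows nothing later than day 4.
Systems at day 1 is achievable: Topology -> day 3; Ethics -> day 1; Physics -> day 2; Logic -> day 2; ML -> day 1; Systems -> day 1; Databases -> day 2; Chem -> day 3.

day 1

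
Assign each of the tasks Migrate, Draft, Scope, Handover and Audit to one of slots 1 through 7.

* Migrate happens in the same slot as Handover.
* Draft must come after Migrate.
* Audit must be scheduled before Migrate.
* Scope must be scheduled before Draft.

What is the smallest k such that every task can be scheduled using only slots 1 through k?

The precedence chain requires at least 3 distinct slots.
3 works (last occupied slot: 3): for example Migrate -> 2; Handover -> 2; Audit -> 1; Draft -> 3; Scope -> 1.

3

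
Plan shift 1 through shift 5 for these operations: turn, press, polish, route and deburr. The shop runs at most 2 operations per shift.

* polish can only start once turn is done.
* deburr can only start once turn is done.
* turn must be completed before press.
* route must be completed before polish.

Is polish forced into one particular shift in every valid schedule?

polish can be shift 2 (e.g. press in shift 2; route in shift 1; polish in shift 2; turn in shift 1; deburr in shift 3) or shift 3 (e.g. route in shift 1, polish in shift 3, deburr in shift 2, press in shift 2, turn in shift 1).

No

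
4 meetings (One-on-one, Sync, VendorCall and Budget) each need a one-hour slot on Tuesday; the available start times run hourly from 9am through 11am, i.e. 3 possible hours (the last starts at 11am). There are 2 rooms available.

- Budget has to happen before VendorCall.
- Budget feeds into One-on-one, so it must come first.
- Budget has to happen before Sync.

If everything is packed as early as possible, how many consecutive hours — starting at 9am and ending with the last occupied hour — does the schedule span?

3 hours

The precedence chain requires at least 2 distinct hours.
With at most 2 per hour and 4 meetings, at least 2 hours are needed.
Could 2 hours be enough, i.e. nothing placed later than 10am? No: One-on-one must come after Budget (at 9am or later) → {10am}; Budget must come before One-on-one (at 10am or earlier) → {9am}; VendorCall must come after Budget (at 9am or later) → {10am}; Sync must come after Budget (at 9am or later) → {10am}; that puts One-on-one, Sync and VendorCall all in 10am — more than 2 per hour.
So 2 hours is not enough.
3 works (last occupied hour: 11am): for example Budget -> 9am; Sync -> 10am; VendorCall -> 11am; One-on-one -> 10am.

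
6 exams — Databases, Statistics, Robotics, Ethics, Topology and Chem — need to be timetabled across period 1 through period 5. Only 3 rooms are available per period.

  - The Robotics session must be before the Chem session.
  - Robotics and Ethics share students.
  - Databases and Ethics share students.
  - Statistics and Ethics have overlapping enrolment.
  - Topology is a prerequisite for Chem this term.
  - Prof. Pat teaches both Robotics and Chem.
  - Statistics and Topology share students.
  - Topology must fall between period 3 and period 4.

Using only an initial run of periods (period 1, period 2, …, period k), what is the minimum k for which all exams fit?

The precedence chain requires at least 2 distinct periods.
With at most 3 per period and 6 exams, at least 2 periods are needed.
Propagating the time windows through the other constraints, Chem can't land before period 4, so the schedule must run through at least period 4.
4 works (last occupied period: period 4): for example Ethics -> period 2, Statistics -> period 1, Robotics -> period 1, Topology -> period 3, Chem -> period 4, Databases -> period 1.

4 periods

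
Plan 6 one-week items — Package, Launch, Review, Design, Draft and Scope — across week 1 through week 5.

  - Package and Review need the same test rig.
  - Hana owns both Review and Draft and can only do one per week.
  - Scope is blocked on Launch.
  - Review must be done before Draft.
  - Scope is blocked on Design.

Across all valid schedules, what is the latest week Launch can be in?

Downstream work caps Launch at week 4.
Launch at week 4 is achievable: Package in week 2, Launch in week 4, Design in week 1, Review in week 1, Scope in week 5, Draft in week 2.

week 4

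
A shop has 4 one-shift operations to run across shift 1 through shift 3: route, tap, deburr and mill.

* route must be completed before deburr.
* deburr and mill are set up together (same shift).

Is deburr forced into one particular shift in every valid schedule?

deburr can be shift 2 (e.g. tap -> shift 1; mill -> shift 2; route -> shift 1; deburr -> shift 2) or shift 3 (e.g. deburr -> shift 3, mill -> shift 3, tap -> shift 1, route -> shift 1).

No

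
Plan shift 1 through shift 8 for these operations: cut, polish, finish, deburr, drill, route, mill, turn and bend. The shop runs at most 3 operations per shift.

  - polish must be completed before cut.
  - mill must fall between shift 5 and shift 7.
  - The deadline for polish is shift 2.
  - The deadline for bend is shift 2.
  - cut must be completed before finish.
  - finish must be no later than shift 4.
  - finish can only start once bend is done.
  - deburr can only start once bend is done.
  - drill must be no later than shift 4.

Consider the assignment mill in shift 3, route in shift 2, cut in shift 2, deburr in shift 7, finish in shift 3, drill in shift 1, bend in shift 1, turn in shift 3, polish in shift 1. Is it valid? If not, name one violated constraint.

cut must be completed before finish — holds.
polish must be completed before cut — holds.
deburr can only start once bend is done — holds.
finish can only start once bend is done — holds.
The deadline for bend is shift 2 — holds.
The shop runs at most 3 operations per shift — holds.
The deadline for polish is shift 2 — holds.
mill must fall between shift 5 and shift 7 — violated.
drill must be no later than shift 4 — holds.
finish must be no later than shift 4 — holds.

No. mill must fall between shift 5 and shift 7 is not satisfied.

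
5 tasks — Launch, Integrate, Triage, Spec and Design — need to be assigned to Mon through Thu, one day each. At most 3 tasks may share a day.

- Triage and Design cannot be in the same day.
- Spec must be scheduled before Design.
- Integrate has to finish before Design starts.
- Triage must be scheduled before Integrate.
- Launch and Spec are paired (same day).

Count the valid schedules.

Splitting on Launch: it can be Mon (4), Tue (4), Wed (3). Listing each branch's schedules as (Integrate, Triage, Spec, Design):
Launch=Mon: (Tue,Mon,Mon,Wed) (Tue,Mon,Mon,Thu) (Wed,Mon,Mon,Thu) (Wed,Tue,Mon,Thu) — 4.
Launch=Tue: (Tue,Mon,Tue,Wed) (Tue,Mon,Tue,Thu) (Wed,Mon,Tue,Thu) (Wed,Tue,Tue,Thu) — 4.
Launch=Wed: (Tue,Mon,Wed,Thu) (Wed,Mon,Wed,Thu) (Wed,Tue,Wed,Thu) — 3.
Summing: 4 + 4 + 3 = 11.

11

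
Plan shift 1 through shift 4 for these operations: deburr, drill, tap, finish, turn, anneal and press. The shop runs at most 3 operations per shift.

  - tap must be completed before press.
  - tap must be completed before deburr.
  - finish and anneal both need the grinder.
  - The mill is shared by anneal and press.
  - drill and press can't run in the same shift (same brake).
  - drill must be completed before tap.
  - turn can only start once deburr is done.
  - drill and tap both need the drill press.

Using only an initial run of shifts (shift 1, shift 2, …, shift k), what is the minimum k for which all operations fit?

The precedence chain requires at least 4 distinct shifts.
With at most 3 per shift and 7 operations, at least 3 shifts are needed.
4 works (last occupied shift: shift 4): for example turn -> shift 4, drill -> shift 1, anneal -> shift 2, tap -> shift 2, press -> shift 3, deburr -> shift 3, finish -> shift 1.

4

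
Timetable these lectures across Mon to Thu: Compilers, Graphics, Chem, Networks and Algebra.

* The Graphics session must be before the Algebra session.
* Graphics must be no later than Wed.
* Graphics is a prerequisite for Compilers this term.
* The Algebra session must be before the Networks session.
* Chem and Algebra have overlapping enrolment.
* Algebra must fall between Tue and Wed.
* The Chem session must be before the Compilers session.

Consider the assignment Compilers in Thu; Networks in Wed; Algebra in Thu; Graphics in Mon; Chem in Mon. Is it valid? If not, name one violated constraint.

Graphics is a prerequisite for Compilers this term — holds.
The Algebra session must be before the Networks session — violated.
Chem and Algebra have overlapping enrolment — holds.
The Graphics session must be before the Algebra session — holds.
Algebra must fall between Tue and Wed — violated.
The Chem session must be before the Compilers session — holds.
Graphics must be no later than Wed — holds.

No — it violates: The Algebra session must be before the Networks session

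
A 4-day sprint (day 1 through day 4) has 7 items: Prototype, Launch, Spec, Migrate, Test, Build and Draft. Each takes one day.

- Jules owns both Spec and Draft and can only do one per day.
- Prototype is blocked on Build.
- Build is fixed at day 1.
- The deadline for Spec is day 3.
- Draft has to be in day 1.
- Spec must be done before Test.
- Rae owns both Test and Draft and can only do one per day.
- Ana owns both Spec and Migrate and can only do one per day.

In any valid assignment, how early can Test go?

day 3

Precedence pushes Test to at least day 2.
Test at day 3 is achievable: Prototype -> day 2, Spec -> day 2, Test -> day 3, Build -> day 1, Draft -> day 1, Launch -> day 1, Migrate -> day 1.
Nothing earlier works — the conflict constraints rule out every day before day 3.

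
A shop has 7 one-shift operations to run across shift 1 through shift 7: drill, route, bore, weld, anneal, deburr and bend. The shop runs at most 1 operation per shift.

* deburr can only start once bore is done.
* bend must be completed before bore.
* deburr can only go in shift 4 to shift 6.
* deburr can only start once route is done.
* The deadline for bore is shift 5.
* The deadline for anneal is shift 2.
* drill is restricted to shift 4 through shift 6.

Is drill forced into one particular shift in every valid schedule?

drill can be shift 4 (e.g. bend in shift 2, weld in shift 7, drill in shift 4, route in shift 5, deburr in shift 6, anneal in shift 1, bore in shift 3) or shift 5 (e.g. route -> shift 4, weld -> shift 7, bend -> shift 2, deburr -> shift 6, anneal -> shift 1, drill -> shift 5, bore -> shift 3).

No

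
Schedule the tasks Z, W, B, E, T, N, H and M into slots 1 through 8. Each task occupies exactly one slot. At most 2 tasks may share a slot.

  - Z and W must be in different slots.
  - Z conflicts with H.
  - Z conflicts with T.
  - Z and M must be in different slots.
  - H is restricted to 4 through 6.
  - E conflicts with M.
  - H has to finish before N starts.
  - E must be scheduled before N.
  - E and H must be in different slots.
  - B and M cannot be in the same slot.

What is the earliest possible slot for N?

5

Precedence pushes N to at least 5.
N at 5 is achievable: W in 2, N in 5, Z in 1, H in 4, B in 2, T in 3, M in 3, E in 1.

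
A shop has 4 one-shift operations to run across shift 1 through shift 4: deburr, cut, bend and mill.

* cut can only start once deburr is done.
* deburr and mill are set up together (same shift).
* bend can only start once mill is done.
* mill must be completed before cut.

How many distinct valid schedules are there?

Splitting on deburr: it can be shift 1 (9), shift 2 (4), shift 3 (1). Listing each branch's schedules as (cut, bend, mill) by shift number:
deburr=shift 1: (2,2,1) (2,3,1) (2,4,1) (3,2,1) (3,3,1) (3,4,1) (4,2,1) (4,3,1) (4,4,1) — 9.
deburr=shift 2: (3,3,2) (3,4,2) (4,3,2) (4,4,2) — 4.
deburr=shift 3: (4,4,3) — 1.
Summing: 9 + 4 + 1 = 14.

14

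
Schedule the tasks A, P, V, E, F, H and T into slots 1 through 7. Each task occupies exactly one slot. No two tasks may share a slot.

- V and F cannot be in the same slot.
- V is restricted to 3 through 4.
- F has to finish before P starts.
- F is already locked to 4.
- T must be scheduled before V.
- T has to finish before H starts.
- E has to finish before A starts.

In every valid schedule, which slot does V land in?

3

V's window is 3–4.
F is fixed at 4, and V can't share a slot with F.
So V must be 3.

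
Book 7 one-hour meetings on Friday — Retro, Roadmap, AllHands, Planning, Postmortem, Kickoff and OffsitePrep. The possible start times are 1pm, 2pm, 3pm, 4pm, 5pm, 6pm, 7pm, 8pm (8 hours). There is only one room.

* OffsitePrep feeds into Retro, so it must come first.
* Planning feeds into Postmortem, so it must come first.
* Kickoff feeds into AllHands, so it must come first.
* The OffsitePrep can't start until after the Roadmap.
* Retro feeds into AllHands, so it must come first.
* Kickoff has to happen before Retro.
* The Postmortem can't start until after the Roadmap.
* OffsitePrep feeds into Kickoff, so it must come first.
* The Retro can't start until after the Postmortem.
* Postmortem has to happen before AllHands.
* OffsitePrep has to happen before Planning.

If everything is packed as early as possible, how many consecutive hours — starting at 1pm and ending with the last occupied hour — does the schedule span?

7 hours

The precedence chain requires at least 6 distinct hours.
With at most 1 per hour and 7 meetings, at least 7 hours are needed.
7 works (last occupied hour: 7pm): for example Planning in 3pm; Roadmap in 1pm; OffsitePrep in 2pm; AllHands in 7pm; Kickoff in 5pm; Retro in 6pm; Postmortem in 4pm.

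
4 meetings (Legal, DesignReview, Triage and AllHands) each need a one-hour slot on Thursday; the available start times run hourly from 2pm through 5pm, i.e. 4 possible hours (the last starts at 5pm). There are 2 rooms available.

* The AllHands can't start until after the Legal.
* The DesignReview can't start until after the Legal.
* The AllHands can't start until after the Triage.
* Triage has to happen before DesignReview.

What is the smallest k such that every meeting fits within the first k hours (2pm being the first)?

The precedence chain requires at least 2 distinct hours.
With at most 2 per hour and 4 meetings, at least 2 hours are needed.
2 works (last occupied hour: 3pm): for example DesignReview in 3pm, Legal in 2pm, AllHands in 3pm, Triage in 2pm.

2 hours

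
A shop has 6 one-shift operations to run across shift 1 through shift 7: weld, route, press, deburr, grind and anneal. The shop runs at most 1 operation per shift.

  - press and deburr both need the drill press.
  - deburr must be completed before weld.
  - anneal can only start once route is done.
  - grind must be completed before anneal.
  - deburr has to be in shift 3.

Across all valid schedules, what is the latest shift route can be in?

shift 6

Downstream work caps route at shift 6.
route at shift 6 is achievable: press -> shift 2; anneal -> shift 7; weld -> shift 4; deburr -> shift 3; route -> shift 6; grind -> shift 1.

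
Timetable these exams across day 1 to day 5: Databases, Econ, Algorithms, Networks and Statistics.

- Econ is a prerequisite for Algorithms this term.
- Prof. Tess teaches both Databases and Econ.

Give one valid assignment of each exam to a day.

Databases=day 2, Econ=day 1, Algorithms=day 2, Networks=day 1, Statistics=day 1

Checking: Econ(day 1) before Algorithms(day 2); Databases(day 2) != Econ(day 1).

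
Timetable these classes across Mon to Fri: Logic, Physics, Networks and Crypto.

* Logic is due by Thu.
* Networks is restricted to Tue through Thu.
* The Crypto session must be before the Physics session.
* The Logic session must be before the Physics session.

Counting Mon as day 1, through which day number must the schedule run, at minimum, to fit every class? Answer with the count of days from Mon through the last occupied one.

2

The precedence chain requires at least 2 distinct days.
2 works (last occupied day: Tue): for example Crypto -> Mon, Physics -> Tue, Logic -> Mon, Networks -> Tue.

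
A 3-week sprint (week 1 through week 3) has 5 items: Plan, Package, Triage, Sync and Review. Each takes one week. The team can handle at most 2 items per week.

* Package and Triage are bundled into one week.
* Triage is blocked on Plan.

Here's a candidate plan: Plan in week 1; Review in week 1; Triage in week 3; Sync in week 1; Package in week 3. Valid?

No. The team can handle at most 2 items per week is not satisfied.

Package and Triage are bundled into one week — holds.
Triage is blocked on Plan — holds.
The team can handle at most 2 items per week — violated.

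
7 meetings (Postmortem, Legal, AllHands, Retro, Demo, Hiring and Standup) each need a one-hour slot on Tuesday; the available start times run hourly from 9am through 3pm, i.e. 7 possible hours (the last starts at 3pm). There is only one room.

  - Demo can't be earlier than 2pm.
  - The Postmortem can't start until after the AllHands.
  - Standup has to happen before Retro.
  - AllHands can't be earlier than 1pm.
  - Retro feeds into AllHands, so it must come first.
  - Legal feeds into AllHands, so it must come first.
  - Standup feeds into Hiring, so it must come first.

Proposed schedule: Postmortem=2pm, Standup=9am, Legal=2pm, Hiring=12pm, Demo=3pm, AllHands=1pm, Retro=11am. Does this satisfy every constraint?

No. There is only one room is not satisfied.

Standup has to happen before Retro — holds.
Standup feeds into Hiring, so it must come first — holds.
Demo can't be earlier than 2pm — holds.
There is only one room — violated.
The Postmortem can't start until after the AllHands — holds.
AllHands can't be earlier than 1pm — holds.
Legal feeds into AllHands, so it must come first — violated.
Retro feeds into AllHands, so it must come first — holds.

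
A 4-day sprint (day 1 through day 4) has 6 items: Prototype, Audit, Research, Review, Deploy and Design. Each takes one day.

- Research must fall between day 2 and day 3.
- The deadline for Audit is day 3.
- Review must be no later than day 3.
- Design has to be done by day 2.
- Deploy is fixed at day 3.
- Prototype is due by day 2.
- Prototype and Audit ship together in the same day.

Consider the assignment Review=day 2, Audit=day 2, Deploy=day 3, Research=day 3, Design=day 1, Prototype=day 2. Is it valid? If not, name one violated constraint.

Research must fall between day 2 and day 3 — holds.
Deploy is fixed at day 3 — holds.
Prototype and Audit ship together in the same day — holds.
Review must be no later than day 3 — holds.
Prototype is due by day 2 — holds.
Design has to be done by day 2 — holds.
The deadline for Audit is day 3 — holds.

Valid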